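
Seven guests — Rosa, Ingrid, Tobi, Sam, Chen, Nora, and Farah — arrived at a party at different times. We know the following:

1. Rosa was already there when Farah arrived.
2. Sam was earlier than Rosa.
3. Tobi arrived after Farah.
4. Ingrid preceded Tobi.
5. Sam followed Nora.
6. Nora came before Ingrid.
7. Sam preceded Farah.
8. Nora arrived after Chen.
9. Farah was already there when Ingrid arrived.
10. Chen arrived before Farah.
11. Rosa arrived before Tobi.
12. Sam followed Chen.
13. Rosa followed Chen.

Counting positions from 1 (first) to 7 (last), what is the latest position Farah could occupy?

Farah must come before Ingrid and Tobi — 2 guests forced after them.
Everything else can be placed before Farah in some valid order, so Farah can sit as late as position 7 − 2 = 5.

5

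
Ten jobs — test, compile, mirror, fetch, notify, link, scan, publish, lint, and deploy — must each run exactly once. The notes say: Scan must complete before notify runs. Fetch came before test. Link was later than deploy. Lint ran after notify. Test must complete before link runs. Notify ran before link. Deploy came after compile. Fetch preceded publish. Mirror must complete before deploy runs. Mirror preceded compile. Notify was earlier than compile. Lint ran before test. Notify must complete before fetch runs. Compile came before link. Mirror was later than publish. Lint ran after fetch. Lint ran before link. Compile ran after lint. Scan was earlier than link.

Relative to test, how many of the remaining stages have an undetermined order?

Forced before test: fetch, lint, notify, and scan; forced after test: link.
That leaves compile, deploy, mirror, and publish with no forced order relative to test — 4.

4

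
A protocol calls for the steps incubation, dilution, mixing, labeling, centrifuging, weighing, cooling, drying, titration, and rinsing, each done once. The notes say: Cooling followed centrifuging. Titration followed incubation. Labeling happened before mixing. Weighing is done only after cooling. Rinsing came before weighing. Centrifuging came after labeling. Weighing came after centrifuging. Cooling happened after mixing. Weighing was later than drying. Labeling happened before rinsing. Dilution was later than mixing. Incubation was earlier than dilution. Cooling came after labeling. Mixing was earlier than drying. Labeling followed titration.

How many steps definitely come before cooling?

Directly stated before cooling: centrifuging, labeling, and mixing.
Incubation reaches cooling via incubation → titration → labeling → cooling.
Titration reaches cooling via titration → labeling → cooling.
No chain forces dilution (or any of the others) ahead of cooling.
That's centrifuging, incubation, labeling, mixing, and titration — 5 in all.

5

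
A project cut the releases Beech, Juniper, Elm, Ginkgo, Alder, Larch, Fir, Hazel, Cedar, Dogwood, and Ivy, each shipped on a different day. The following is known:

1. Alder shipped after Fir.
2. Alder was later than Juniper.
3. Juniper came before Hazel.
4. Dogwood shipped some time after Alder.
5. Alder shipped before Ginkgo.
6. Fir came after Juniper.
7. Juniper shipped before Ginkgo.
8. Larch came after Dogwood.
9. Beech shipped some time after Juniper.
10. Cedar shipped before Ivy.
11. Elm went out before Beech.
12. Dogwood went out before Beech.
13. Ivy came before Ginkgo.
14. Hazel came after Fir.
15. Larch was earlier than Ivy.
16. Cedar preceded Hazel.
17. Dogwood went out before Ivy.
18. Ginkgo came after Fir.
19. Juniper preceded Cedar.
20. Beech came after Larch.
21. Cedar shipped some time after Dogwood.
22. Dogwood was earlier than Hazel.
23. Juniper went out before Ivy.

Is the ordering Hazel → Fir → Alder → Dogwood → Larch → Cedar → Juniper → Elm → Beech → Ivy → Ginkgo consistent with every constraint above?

no

The constraints require Juniper before Fir, but in the proposed sequence Fir appears ahead of Juniper. That one violation is enough.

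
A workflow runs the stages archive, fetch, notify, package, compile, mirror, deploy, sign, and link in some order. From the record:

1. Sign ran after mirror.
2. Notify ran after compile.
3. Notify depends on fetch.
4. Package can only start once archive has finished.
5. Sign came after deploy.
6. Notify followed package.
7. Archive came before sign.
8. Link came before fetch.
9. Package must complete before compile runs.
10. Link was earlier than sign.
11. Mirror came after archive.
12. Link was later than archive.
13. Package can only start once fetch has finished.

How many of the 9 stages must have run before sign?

4

Directly stated before sign: archive, deploy, link, and mirror.
No chain forces fetch (or any of the others) ahead of sign.
That's archive, deploy, link, and mirror — 4 in all.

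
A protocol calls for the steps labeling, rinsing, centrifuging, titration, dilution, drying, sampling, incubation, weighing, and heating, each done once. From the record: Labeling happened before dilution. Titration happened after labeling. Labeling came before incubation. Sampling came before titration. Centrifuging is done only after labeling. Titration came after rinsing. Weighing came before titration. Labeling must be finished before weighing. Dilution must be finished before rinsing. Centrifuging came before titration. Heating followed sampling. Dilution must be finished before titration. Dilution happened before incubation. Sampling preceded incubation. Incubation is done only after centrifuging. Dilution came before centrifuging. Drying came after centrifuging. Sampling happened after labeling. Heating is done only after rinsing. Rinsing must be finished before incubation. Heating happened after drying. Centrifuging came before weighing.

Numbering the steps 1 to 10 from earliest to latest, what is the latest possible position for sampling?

Sampling must come before heating, incubation, and titration — 3 steps forced after it.
Everything else can be placed before sampling in some valid order, so sampling can sit as late as position 10 − 3 = 7.

7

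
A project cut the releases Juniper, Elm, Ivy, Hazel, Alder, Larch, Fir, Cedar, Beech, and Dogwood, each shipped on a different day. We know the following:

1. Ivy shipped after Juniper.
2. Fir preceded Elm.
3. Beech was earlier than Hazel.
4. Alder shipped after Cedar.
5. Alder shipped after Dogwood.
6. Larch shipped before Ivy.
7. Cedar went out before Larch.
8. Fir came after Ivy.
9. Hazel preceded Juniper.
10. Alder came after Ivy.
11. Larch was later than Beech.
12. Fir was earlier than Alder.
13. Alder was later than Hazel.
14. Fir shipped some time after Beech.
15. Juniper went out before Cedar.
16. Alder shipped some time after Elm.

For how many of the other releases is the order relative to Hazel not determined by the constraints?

1

Forced before Hazel: Beech; forced after Hazel: Alder, Cedar, Elm, Fir, Ivy, Juniper, and Larch.
That leaves Dogwood with no forced order relative to Hazel — 1.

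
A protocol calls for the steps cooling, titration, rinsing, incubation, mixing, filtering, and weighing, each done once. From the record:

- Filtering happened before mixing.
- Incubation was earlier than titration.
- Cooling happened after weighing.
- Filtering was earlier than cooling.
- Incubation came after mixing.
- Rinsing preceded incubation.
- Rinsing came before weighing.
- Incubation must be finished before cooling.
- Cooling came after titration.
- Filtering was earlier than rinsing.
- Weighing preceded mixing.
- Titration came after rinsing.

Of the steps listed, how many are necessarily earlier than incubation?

4

Directly stated before incubation: mixing and rinsing.
Filtering reaches incubation via filtering → mixing → incubation.
Weighing reaches incubation via weighing → mixing → incubation.
No chain forces titration (or any of the others) ahead of incubation.
That's filtering, mixing, rinsing, and weighing — 4 in all.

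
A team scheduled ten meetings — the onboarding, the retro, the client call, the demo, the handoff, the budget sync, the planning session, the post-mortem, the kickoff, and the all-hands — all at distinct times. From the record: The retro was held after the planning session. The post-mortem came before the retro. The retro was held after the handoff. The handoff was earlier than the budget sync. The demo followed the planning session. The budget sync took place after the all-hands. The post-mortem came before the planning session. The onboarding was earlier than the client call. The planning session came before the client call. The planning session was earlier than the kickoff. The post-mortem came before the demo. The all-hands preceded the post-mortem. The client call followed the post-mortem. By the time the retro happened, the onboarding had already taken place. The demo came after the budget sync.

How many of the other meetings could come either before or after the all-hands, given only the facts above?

Forced after the all-hands: the budget sync, the client call, the demo, the kickoff, the planning session, the post-mortem, and the retro.
That leaves the handoff and the onboarding with no forced order relative to the all-hands — 2.

2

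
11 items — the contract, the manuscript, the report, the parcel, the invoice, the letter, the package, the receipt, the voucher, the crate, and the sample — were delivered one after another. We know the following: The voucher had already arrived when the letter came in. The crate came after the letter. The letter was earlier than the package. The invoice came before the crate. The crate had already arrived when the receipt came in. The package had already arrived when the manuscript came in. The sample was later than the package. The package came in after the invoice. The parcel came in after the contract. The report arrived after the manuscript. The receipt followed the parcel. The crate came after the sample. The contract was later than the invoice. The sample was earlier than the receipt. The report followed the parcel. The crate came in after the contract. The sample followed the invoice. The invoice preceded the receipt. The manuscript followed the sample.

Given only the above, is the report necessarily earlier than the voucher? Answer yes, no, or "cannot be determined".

Tracing the constraints gives the voucher → the letter → the package → the manuscript → the report, so the voucher must come before the report.
That means the report cannot be before the voucher.

no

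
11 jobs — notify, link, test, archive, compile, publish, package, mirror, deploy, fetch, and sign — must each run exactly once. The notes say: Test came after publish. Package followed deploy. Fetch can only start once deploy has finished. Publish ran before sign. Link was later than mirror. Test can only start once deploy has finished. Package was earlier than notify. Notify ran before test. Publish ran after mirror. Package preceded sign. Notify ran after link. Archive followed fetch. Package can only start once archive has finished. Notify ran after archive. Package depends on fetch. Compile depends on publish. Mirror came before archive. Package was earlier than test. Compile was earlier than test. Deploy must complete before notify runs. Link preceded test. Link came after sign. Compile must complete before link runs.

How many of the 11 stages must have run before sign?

6

Directly stated before sign: package and publish.
Archive reaches sign via archive → package → sign.
Deploy reaches sign via deploy → package → sign.
Fetch reaches sign via fetch → package → sign.
Likewise mirror reaches sign by chaining the stated constraints.
No chain forces test (or any of the others) ahead of sign.
That's archive, deploy, fetch, mirror, package, and publish — 6 in all.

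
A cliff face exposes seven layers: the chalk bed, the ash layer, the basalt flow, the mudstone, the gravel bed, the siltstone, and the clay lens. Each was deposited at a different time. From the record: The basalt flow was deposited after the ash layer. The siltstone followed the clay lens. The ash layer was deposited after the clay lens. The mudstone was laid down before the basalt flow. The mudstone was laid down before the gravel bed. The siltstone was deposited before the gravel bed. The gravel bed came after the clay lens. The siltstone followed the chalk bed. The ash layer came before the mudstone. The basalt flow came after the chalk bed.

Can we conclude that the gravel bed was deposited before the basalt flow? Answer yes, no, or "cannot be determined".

No chain of stated constraints runs from the gravel bed to the basalt flow, and none runs from the basalt flow to the gravel bed either.
So the relative order of the gravel bed and the basalt flow is not fixed by the given facts.

cannot be determined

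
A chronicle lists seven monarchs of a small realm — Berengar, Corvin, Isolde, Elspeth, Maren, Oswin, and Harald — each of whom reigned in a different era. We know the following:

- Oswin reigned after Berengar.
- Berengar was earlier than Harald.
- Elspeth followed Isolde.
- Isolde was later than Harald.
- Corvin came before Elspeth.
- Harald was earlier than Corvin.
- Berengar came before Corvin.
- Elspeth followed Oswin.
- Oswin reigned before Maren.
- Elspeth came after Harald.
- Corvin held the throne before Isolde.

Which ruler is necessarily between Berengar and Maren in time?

Tracing the constraints gives Berengar → Oswin → Maren, so Oswin sits after Berengar and before Maren.
No other ruler is forced both after Berengar and before Maren.

Oswin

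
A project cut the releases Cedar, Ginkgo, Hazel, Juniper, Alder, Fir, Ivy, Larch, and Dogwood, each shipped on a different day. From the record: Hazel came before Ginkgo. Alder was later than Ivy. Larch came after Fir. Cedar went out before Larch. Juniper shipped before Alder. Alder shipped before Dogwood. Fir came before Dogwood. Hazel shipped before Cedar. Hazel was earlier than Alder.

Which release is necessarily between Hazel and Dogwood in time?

Alder

Tracing the constraints gives Hazel → Alder → Dogwood, so Alder sits after Hazel and before Dogwood.
No other release is forced both after Hazel and before Dogwood.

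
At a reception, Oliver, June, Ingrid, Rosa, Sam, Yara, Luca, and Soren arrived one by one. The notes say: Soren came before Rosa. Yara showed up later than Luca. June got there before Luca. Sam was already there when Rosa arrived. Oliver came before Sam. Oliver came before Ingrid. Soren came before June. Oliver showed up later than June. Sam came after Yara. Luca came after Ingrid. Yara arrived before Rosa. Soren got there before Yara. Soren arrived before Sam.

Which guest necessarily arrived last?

Rosa

Every other guest has a chain of constraints placing them before Rosa, so Rosa is last.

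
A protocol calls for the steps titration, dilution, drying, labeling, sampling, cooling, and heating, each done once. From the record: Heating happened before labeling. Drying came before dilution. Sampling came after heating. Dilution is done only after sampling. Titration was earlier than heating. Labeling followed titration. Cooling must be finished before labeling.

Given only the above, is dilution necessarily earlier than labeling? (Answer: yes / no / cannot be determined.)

No chain of stated constraints runs from dilution to labeling, and none runs from labeling to dilution either.
So the relative order of dilution and labeling is not fixed by the given facts.

cannot be determined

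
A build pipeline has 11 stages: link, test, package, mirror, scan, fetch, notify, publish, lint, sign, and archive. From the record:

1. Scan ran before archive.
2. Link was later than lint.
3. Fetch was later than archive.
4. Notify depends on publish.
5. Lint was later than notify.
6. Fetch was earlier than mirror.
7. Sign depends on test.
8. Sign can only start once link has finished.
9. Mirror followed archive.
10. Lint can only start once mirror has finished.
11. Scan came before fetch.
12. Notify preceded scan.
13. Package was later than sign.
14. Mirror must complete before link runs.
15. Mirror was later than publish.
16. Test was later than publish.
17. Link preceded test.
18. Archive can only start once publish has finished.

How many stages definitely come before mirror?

Directly stated before mirror: archive, fetch, and publish.
Notify reaches mirror via notify → scan → fetch → mirror.
Scan reaches mirror via scan → fetch → mirror.
That's archive, fetch, notify, publish, and scan — 5 in all.

5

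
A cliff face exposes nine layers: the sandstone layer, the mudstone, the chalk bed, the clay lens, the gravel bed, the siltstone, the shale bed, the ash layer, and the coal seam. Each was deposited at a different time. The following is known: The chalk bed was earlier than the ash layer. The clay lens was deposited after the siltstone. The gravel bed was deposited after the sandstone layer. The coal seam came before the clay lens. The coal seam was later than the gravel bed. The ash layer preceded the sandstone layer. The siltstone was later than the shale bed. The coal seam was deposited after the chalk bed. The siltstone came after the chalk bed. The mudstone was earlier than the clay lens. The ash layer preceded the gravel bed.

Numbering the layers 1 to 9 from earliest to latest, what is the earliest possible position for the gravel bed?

4

The ash layer, the chalk bed, and the sandstone layer must all come before the gravel bed — 3 forced predecessors.
Nothing else is forced ahead of the gravel bed, so its earliest slot is position 3 + 1 = 4.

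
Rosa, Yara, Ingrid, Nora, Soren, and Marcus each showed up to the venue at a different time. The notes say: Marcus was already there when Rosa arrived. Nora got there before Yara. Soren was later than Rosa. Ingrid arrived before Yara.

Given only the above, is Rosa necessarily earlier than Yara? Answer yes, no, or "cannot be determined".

cannot be determined

No chain of stated constraints runs from Rosa to Yara, and none runs from Yara to Rosa either.
So the relative order of Rosa and Yara is not fixed by the given facts.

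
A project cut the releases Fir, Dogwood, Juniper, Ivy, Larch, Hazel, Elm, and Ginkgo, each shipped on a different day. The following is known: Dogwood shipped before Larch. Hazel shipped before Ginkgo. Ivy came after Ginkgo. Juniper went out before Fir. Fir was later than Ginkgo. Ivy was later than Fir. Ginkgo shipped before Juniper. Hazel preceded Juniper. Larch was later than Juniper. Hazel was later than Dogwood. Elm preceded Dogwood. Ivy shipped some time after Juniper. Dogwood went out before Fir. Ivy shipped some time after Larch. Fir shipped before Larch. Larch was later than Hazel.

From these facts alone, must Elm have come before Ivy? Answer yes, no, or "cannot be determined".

Chain the constraints: Elm → Dogwood → Fir → Ivy. Each link is directly stated, so Elm comes before Ivy.

yes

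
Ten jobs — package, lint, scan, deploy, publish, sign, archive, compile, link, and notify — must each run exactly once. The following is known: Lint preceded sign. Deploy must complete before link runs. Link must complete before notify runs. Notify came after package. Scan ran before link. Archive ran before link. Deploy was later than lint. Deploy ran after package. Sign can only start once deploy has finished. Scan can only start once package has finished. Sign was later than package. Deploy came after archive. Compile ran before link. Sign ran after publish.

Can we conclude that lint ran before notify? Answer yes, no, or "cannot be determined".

Chain the constraints: lint → deploy → link → notify. Each link is directly stated, so lint comes before notify.

yes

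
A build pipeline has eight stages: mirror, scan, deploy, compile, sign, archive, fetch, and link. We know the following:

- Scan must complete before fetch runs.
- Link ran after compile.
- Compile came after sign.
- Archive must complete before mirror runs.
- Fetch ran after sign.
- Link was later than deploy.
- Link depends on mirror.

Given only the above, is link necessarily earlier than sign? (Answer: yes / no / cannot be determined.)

Tracing the constraints gives sign → compile → link, so sign must come before link.
That means link cannot be before sign.

no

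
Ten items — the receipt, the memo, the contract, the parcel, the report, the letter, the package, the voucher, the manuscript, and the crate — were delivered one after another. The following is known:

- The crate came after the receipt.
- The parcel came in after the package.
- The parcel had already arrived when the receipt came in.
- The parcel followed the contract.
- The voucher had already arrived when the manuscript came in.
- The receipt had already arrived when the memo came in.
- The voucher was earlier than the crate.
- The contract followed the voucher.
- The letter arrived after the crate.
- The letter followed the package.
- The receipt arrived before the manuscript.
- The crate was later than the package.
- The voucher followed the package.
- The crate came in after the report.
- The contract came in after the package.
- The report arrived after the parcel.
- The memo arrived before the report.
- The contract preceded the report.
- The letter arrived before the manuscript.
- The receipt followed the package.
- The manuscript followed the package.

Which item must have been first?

the package

The package has a chain of constraints placing it before every other item, so the package must be first.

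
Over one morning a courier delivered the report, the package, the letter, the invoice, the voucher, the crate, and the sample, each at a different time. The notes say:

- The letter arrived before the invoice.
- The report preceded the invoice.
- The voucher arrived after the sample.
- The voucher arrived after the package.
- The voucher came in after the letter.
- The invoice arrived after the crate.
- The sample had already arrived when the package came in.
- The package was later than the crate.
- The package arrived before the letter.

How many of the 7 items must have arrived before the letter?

3

Directly stated before the letter: the package.
The crate reaches the letter via the crate → the package → the letter.
The sample reaches the letter via the sample → the package → the letter.
No chain forces the invoice (or any of the others) ahead of the letter.
That's the crate, the package, and the sample — 3 in all.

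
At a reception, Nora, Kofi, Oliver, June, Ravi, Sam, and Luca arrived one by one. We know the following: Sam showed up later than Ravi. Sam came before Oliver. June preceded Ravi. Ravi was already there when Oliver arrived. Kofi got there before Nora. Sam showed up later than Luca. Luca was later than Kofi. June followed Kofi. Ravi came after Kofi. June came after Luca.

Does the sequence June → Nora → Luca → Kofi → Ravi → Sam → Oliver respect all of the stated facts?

The constraints require Luca before June, but in the proposed sequence June appears ahead of Luca. That one violation is enough.

no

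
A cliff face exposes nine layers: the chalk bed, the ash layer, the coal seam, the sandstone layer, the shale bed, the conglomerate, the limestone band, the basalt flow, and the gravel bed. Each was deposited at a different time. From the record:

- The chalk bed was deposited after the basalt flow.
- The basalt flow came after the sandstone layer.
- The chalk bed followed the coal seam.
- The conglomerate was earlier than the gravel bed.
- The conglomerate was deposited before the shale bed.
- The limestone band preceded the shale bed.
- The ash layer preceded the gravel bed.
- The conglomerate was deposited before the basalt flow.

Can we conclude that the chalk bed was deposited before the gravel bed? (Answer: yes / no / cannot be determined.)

No chain of stated constraints runs from the chalk bed to the gravel bed, and none runs from the gravel bed to the chalk bed either.
So the relative order of the chalk bed and the gravel bed is not fixed by the given facts.

cannot be determined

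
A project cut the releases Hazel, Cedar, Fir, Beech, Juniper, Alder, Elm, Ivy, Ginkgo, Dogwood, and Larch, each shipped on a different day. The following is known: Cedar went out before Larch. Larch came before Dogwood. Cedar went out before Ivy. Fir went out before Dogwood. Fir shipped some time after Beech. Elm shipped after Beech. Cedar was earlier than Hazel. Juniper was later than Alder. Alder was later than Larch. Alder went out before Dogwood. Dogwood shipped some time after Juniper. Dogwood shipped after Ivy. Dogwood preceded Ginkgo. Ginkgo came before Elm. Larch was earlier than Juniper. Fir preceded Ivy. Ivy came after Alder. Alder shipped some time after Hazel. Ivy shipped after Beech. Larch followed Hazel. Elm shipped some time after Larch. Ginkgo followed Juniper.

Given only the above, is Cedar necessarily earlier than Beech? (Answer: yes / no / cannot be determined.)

No chain of stated constraints runs from Cedar to Beech, and none runs from Beech to Cedar either.
So the relative order of Cedar and Beech is not fixed by the given facts.

cannot be determined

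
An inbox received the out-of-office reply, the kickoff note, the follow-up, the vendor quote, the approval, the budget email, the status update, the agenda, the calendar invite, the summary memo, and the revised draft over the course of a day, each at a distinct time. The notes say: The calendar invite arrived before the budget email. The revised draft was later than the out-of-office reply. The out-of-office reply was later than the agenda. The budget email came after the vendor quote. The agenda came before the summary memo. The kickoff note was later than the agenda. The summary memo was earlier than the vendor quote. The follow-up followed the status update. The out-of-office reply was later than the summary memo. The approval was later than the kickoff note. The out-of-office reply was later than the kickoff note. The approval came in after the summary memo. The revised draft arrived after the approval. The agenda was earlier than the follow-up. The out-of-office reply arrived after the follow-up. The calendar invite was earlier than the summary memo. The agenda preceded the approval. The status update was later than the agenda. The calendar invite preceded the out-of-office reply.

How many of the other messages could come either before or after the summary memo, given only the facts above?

3

Forced before the summary memo: the agenda and the calendar invite; forced after the summary memo: the approval, the budget email, the out-of-office reply, the revised draft, and the vendor quote.
That leaves the follow-up, the kickoff note, and the status update with no forced order relative to the summary memo — 3.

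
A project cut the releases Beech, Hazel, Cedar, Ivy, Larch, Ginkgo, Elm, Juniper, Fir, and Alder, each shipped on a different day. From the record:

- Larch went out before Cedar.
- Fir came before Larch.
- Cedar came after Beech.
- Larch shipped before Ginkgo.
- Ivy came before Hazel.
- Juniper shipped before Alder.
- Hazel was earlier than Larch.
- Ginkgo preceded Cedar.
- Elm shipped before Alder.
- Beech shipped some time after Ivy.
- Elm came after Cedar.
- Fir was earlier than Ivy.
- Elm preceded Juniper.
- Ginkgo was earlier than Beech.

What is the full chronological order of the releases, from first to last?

Fir, Ivy, Hazel, Larch, Ginkgo, Beech, Cedar, Elm, Juniper, Alder

The constraints fix every adjacent pair, so only one ordering works:
Fir → Ivy → Hazel → Larch → Ginkgo → Beech → Cedar → Elm → Juniper → Alder.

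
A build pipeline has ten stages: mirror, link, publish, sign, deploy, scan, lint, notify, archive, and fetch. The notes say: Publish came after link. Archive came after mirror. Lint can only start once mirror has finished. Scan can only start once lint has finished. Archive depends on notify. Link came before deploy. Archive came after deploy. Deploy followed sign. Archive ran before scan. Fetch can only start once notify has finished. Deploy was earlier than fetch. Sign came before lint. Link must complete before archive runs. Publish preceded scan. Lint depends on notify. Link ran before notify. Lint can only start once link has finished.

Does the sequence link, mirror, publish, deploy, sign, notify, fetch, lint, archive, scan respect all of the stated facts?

no

The constraints require sign before deploy, but in the proposed sequence deploy appears ahead of sign. That one violation is enough.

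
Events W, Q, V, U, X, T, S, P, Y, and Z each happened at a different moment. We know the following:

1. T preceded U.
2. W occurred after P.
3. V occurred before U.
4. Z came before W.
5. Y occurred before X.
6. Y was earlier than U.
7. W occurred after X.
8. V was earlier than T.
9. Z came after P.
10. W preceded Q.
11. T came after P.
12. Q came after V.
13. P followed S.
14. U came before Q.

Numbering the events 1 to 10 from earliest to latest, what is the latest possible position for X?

X must come before Q and W — 2 events forced after it.
Everything else can be placed before X in some valid order, so X can sit as late as position 10 − 2 = 8.

8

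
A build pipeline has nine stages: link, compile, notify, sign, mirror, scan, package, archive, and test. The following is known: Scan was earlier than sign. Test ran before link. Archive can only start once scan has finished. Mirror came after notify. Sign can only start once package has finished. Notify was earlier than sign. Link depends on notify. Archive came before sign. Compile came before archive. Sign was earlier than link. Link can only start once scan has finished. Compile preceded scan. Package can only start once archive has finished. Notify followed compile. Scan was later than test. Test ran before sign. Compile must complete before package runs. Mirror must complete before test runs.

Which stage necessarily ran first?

compile

Compile has a chain of constraints placing it before every other stage, so compile must be first.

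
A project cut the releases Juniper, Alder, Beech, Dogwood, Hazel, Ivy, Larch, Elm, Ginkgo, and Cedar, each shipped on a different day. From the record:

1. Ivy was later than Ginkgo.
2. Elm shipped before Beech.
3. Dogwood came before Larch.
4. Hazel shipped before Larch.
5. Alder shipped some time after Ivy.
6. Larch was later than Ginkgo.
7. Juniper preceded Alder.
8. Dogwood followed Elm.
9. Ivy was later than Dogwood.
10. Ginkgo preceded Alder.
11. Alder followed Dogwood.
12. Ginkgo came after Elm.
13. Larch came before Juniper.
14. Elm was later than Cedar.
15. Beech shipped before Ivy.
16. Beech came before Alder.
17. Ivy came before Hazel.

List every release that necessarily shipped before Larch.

Beech, Cedar, Dogwood, Elm, Ginkgo, Hazel, Ivy

Directly stated before Larch: Dogwood, Ginkgo, and Hazel.
Beech reaches Larch via Beech → Ivy → Hazel → Larch.
Cedar reaches Larch via Cedar → Elm → Dogwood → Larch.
Elm reaches Larch via Elm → Dogwood → Larch.
Likewise Ivy reaches Larch by chaining the stated constraints.
No chain forces Juniper (or any of the others) ahead of Larch.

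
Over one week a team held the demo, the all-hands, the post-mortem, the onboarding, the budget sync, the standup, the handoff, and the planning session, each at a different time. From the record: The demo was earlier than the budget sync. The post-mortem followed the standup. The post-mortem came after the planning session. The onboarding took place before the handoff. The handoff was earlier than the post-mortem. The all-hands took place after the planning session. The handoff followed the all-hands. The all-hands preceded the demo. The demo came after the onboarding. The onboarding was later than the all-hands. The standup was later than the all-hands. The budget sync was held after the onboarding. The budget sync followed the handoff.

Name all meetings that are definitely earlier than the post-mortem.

Directly stated before the post-mortem: the handoff, the planning session, and the standup.
The all-hands reaches the post-mortem via the all-hands → the standup → the post-mortem.
The onboarding reaches the post-mortem via the onboarding → the handoff → the post-mortem.

the all-hands, the handoff, the onboarding, the planning session, the standup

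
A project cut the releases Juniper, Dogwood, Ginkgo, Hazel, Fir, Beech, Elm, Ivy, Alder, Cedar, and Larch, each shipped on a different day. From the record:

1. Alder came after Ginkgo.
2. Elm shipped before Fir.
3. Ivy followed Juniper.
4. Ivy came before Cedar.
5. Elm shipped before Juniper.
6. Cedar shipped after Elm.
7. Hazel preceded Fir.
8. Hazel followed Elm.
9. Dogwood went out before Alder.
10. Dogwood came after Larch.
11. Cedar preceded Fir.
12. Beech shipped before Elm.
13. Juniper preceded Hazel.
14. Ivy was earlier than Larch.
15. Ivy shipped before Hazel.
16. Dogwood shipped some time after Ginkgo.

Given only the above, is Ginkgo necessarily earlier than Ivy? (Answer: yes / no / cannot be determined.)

cannot be determined

No chain of stated constraints runs from Ginkgo to Ivy, and none runs from Ivy to Ginkgo either.
So the relative order of Ginkgo and Ivy is not fixed by the given facts.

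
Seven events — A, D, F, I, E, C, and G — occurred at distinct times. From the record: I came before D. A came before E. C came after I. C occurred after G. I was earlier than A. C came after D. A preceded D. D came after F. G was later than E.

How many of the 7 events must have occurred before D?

3

Directly stated before D: A, F, and I.
That's A, F, and I — 3 in all.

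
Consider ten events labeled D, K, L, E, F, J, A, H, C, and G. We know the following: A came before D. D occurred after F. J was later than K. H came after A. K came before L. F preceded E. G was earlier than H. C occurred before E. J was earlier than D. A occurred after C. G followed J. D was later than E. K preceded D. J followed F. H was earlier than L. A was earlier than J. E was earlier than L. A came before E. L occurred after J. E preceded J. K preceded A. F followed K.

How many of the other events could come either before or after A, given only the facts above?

1

Forced before A: C and K; forced after A: D, E, G, H, J, and L.
That leaves F with no forced order relative to A — 1.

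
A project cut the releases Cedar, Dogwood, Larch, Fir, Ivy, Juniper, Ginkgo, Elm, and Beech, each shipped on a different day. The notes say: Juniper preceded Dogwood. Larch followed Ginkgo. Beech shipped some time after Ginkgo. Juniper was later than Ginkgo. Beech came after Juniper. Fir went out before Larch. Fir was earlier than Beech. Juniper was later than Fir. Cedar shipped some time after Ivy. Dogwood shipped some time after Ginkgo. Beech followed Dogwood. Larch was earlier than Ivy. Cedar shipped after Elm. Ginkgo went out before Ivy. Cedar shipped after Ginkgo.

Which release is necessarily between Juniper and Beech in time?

Dogwood

Tracing the constraints gives Juniper → Dogwood → Beech, so Dogwood sits after Juniper and before Beech.
No other release is forced both after Juniper and before Beech.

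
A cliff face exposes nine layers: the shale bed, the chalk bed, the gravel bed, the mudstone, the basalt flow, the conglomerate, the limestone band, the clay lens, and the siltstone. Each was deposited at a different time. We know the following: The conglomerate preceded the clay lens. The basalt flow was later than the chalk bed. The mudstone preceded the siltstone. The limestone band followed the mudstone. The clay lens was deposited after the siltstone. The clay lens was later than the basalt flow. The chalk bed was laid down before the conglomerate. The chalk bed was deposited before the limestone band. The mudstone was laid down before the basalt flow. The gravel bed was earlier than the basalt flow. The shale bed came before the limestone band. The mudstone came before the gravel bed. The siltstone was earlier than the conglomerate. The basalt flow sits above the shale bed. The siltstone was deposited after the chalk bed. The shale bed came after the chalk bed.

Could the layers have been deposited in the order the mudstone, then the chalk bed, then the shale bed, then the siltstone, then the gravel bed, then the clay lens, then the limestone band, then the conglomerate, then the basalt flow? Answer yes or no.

The constraints require the basalt flow before the clay lens, but in the proposed sequence the clay lens appears ahead of the basalt flow. That one violation is enough.

no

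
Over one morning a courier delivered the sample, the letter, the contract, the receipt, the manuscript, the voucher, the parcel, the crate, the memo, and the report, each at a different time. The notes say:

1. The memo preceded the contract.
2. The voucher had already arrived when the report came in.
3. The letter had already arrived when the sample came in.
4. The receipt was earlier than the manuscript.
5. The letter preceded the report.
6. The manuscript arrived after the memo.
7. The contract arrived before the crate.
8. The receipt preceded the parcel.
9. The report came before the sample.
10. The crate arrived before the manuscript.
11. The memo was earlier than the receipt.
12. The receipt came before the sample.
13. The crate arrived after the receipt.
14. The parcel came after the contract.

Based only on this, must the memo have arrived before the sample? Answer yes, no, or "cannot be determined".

Chain the constraints: the memo → the receipt → the sample. Each link is directly stated, so the memo comes before the sample.

yes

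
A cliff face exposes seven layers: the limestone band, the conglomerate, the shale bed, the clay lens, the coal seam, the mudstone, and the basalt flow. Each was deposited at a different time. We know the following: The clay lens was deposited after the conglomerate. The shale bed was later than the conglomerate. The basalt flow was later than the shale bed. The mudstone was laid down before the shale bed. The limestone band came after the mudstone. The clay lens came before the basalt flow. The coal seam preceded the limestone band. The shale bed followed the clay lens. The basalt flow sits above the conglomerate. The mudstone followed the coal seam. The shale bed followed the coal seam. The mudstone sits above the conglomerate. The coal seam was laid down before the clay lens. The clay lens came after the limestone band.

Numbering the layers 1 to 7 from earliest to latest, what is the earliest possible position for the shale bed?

6

The clay lens, the coal seam, the conglomerate, the limestone band, and the mudstone must all come before the shale bed — 5 forced predecessors.
Nothing else is forced ahead of the shale bed, so its earliest slot is position 5 + 1 = 6.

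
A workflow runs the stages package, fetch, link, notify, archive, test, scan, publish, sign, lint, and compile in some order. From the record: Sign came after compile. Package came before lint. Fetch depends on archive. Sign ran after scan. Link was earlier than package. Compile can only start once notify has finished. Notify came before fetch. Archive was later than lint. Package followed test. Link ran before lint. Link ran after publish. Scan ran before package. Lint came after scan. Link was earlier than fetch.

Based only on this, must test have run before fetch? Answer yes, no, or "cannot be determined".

yes

Chain the constraints: test → package → lint → archive → fetch. Each link is directly stated, so test comes before fetch.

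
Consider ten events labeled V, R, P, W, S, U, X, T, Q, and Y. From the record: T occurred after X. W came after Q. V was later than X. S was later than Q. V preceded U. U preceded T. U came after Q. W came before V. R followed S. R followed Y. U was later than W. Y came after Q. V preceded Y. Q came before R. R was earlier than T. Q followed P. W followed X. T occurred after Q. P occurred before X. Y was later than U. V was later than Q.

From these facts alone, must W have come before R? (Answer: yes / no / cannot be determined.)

Chain the constraints: W → U → Y → R. Each link is directly stated, so W comes before R.

yes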